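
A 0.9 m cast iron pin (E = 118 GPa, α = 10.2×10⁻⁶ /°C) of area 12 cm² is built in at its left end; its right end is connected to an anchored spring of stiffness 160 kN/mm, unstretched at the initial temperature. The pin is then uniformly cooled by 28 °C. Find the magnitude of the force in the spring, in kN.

Free thermal contraction: δ_free = αΔT L = 10.2×10⁻⁶ × 28 × 900 = 0.257 mm.
With a force P in the spring, the elastic change of the pin is PL/(AE) and that of the spring is P/k; compatibility requires their sum to equal δ_free.
So P = δ_free / [L/(AE) + 1/k] = 0.257 / [ 900/(1200×118×10³) + 1/(160×10³) ].
P = 0.257 / 1.261×10⁻⁵ = 20390 N.

P ≈ 20.4 kN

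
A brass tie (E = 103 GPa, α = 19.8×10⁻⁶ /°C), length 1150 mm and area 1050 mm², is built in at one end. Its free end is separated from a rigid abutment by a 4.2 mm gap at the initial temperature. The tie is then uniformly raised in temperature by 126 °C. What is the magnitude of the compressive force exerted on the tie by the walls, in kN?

If the wall were absent the tie would grow by αΔT L = 19.8×10⁻⁶ × 126 × 1150 = 2.869 mm.
This is smaller than the 4.2 mm clearance, so the tie expands freely without reaching the stop — the stress is zero.

P ≈ 0 kN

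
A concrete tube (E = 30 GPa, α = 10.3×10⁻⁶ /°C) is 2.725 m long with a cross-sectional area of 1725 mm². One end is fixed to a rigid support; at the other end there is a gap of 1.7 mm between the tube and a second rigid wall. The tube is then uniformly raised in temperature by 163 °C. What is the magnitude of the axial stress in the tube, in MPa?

σ ≈ 31.7 MPa (compressive)

If the wall were absent the tube would grow by αΔT L = 10.3×10⁻⁶ × 163 × 2725 = 4.575 mm.
The gap closes (δ_free > 1.7 mm) and the wall then resists a further 4.575 − 1.7 = 2.875 mm of expansion.
Compatibility: PL/(AE) = 2.875 mm, so σ = P/A = E × (2.875/2725) = 31.65 MPa.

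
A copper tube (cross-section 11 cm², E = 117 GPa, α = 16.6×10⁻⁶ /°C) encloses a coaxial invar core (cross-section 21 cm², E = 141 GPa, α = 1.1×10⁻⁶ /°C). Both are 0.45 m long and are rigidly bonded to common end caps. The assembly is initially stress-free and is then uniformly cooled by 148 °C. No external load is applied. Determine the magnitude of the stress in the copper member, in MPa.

σ ≈ 187 MPa (tensile)

Both members must finish at the same length. With the larger α, the copper tends to over-contract; the plates restrain it, putting the copper in tension and the invar in compression. With no external load the two internal forces are equal and opposite, magnitude P.
Setting the final lengths equal and cancelling L: (α₁ − α₂)ΔT = P/(A₁E₁) + P/(A₂E₂).
|α₁ − α₂|·ΔT = 15.5×10⁻⁶ × 148 = 0.002294.
1/(A₁E₁) + 1/(A₂E₂) = 1/(1100×117×10³) + 1/(2100×141×10³) = 1.115×10⁻⁸ N⁻¹.
So P = 0.002294 / 1.115×10⁻⁸ = 205.8 kN.
σ_{copper} = P/A₁ = 205800/1100 = 187.1 MPa, tensile.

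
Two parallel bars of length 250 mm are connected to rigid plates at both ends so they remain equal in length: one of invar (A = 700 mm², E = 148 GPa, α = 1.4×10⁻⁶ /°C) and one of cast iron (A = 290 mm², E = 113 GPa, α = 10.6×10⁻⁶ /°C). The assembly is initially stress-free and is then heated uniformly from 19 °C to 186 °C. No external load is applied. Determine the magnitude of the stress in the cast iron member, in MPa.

The cast iron has the larger α, so on heating it would change length more than the invar if both were free. The rigid plates force a common final length, so the cast iron is put into compression and the invar into tension, with equal and opposite forces P (no external load).
Equating the net (thermal + elastic) strains gives |α₁ − α₂|·ΔT = P·[1/(A₁E₁) + 1/(A₂E₂)].
|α₁ − α₂|·ΔT = 9.2×10⁻⁶ × 167 = 0.001536.
1/(A₁E₁) + 1/(A₂E₂) = 1/(700×148×10³) + 1/(290×113×10³) = 4.017×10⁻⁸ N⁻¹.
P = 0.001536 / 4.017×10⁻⁸ = 38250 N = 38.25 kN.
σ_{cast iron} = P/A₂ = 38250/290 = 131.9 MPa, compressive.

σ ≈ 132 MPa (compressive)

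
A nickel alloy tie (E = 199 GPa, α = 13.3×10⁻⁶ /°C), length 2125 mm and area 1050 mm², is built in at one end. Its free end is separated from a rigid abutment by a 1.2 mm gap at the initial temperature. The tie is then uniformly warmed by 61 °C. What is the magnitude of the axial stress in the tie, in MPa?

Unrestrained expansion: δ_free = αΔT L = 13.3×10⁻⁶ × 61 × 2125 = 1.724 mm.
After closing the 1.2 mm clearance, 1.724 − 1.2 = 0.524 mm of expansion remains to be suppressed by the wall.
So σ = E(δ_free − g)/L = 199×10³ × 0.524/2125 = 49.07 MPa.

σ ≈ 49.1 MPa (compressive)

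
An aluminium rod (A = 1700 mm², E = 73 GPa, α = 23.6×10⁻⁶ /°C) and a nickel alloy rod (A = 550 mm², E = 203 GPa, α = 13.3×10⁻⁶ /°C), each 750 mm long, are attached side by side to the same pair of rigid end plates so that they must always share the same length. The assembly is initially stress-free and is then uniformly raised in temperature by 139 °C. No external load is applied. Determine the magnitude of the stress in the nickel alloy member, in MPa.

σ ≈ 153 MPa (tensile)

The aluminium has the larger α, so on heating it would change length more than the nickel alloy if both were free. The rigid plates force a common final length, so the aluminium is put into compression and the nickel alloy into tension, with equal and opposite forces P (no external load).
Equating the net (thermal + elastic) strains gives |α₁ − α₂|·ΔT = P·[1/(A₁E₁) + 1/(A₂E₂)].
|α₁ − α₂|·ΔT = 10.3×10⁻⁶ × 139 = 0.001432.
1/(A₁E₁) + 1/(A₂E₂) = 1/(1700×73×10³) + 1/(550×203×10³) = 1.701×10⁻⁸ N⁻¹.
So P = 0.001432 / 1.701×10⁻⁸ = 84.15 kN.
σ_{nickel alloy} = P/A₂ = 84150/550 = 153 MPa, tensile.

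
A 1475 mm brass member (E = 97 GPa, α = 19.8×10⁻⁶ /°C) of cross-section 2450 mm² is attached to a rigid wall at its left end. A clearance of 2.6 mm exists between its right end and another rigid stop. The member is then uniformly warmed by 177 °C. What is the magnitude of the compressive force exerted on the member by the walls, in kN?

P ≈ 414 kN

Free thermal elongation = αΔT L = 19.8×10⁻⁶ × 177 × 1475 = 5.169 mm.
The gap closes (δ_free > 2.6 mm) and the wall then resists a further 5.169 − 2.6 = 2.569 mm of expansion.
That suppressed elongation corresponds to σ = E·Δ/L = 97×10³ × 2.569/1475 = 169 MPa.
P = σA = 169 × 2450 = 414 kN.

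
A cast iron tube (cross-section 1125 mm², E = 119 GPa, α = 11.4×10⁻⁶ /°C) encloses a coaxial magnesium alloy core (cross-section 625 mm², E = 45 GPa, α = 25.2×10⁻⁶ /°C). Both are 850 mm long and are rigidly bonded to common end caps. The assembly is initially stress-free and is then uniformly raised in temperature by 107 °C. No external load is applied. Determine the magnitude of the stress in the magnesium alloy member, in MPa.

The magnesium alloy has the larger α, so on heating it would change length more than the cast iron if both were free. The rigid plates force a common final length, so the magnesium alloy is put into compression and the cast iron into tension, with equal and opposite forces P (no external load).
Equating the net (thermal + elastic) strains gives |α₁ − α₂|·ΔT = P·[1/(A₁E₁) + 1/(A₂E₂)].
|α₁ − α₂|·ΔT = 13.8×10⁻⁶ × 107 = 0.001477.
1/(A₁E₁) + 1/(A₂E₂) = 1/(1125×119×10³) + 1/(625×45×10³) = 4.303×10⁻⁸ N⁻¹.
P = 0.001477 / 4.303×10⁻⁸ = 34320 N = 34.32 kN.
σ_{magnesium alloy} = P/A₂ = 34320/625 = 54.91 MPa, compressive.

σ ≈ 54.9 MPa (compressive)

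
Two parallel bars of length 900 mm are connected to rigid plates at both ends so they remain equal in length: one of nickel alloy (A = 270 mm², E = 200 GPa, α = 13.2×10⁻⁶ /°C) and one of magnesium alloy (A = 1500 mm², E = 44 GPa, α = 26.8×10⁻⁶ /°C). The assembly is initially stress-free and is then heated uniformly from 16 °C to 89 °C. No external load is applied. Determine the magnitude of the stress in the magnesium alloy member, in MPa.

Equilibrium of a rigid end plate with no external load gives equal and opposite internal forces ±P in the two members. Since α_{magnesium alloy} > α_{nickel alloy}, heating drives the magnesium alloy into compression and the nickel alloy into tension.
Setting the final lengths equal and cancelling L: (α₁ − α₂)ΔT = P/(A₁E₁) + P/(A₂E₂).
|α₁ − α₂|·ΔT = 13.6×10⁻⁶ × 73 = 0.0009928.
1/(A₁E₁) + 1/(A₂E₂) = 1/(270×200×10³) + 1/(1500×44×10³) = 3.367×10⁻⁸ N⁻¹.
P = 0.0009928 / 3.367×10⁻⁸ = 29490 N = 29.49 kN.
σ_{magnesium alloy} = P/A₂ = 29490/1500 = 19.66 MPa, compressive.

σ ≈ 19.7 MPa (compressive)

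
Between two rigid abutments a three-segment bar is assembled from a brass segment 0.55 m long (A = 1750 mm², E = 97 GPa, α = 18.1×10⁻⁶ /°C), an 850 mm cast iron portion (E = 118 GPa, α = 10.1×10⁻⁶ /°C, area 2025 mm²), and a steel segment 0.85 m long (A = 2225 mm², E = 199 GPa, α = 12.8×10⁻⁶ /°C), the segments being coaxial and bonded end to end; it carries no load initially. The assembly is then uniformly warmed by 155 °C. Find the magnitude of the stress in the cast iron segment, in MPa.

σ ≈ 258 MPa (compressive)

With the walls removed the bar would change length by δ_free = Σ αᵢΔT Lᵢ = 18.1×10⁻⁶×155×550 + 10.1×10⁻⁶×155×850 + 12.8×10⁻⁶×155×850 = 4.56 mm.
Since the ends are fixed, an axial force P builds up, equal in every segment, with P · Σ Lᵢ/(AᵢEᵢ) = δ_free.
The series flexibility is Σ Lᵢ/(AᵢEᵢ) = 550/(1750×97×10³) + 850/(2025×118×10³) + 850/(2225×199×10³) = 8.717×10⁻⁶ mm/N.
Hence P = δ_free / Σ(L/AE) = 4.56/8.717×10⁻⁶ = 523.1 kN (compressive).
σ_{cast iron} = P / A = 523100 / 2025 = 258.3 MPa.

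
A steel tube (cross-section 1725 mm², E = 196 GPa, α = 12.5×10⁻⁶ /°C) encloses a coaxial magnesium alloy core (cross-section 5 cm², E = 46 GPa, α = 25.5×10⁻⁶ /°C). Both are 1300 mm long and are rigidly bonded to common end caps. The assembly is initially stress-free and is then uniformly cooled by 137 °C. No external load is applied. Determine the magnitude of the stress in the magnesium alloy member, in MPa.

σ ≈ 76.7 MPa (tensile)

Both members must finish at the same length. With the larger α, the magnesium alloy tends to over-contract; the plates restrain it, putting the magnesium alloy in tension and the steel in compression. With no external load the two internal forces are equal and opposite, magnitude P.
Equating the net (thermal + elastic) strains gives |α₁ − α₂|·ΔT = P·[1/(A₁E₁) + 1/(A₂E₂)].
|α₁ − α₂|·ΔT = 13×10⁻⁶ × 137 = 0.001781.
1/(A₁E₁) + 1/(A₂E₂) = 1/(1725×196×10³) + 1/(500×46×10³) = 4.644×10⁻⁸ N⁻¹.
P = 0.001781 / 4.644×10⁻⁸ = 38350 N = 38.35 kN.
σ_{magnesium alloy} = P/A₂ = 38350/500 = 76.71 MPa, tensile.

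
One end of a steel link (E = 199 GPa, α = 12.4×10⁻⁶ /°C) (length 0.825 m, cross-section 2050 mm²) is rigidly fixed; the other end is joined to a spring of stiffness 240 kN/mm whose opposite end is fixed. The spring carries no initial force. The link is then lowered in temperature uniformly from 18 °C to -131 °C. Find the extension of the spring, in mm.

δ ≈ 1.03 mm

If the spring were absent the link would shorten by αΔT L = 12.4×10⁻⁶ × 149 × 825 = 1.524 mm.
With a force P in the spring, the elastic change of the link is PL/(AE) and that of the spring is P/k; compatibility requires their sum to equal δ_free.
P [ L/(AE) + 1/k ] = δ_free → P [ 825/(2050×199×10³) + 1/(240×10³) ] = 1.524.
P = 1.524 / 6.189×10⁻⁶ = 246300 N.
Spring extension = P/k = 246300/(240×10³) = 1.026 mm.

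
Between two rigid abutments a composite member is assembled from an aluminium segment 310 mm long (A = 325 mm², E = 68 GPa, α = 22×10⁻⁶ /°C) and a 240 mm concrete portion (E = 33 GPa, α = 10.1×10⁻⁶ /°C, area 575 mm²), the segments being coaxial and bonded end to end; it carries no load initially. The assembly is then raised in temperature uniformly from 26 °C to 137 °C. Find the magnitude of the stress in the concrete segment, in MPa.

σ ≈ 66.9 MPa (compressive)

If the supports were absent, the total length change would be Σ αᵢΔT Lᵢ = 22×10⁻⁶×111×310 + 10.1×10⁻⁶×111×240 = 1.026 mm.
The rigid supports impose zero overall length change; the single axial force P common to all segments must satisfy P Σ Lᵢ/(AᵢEᵢ) = δ_free.
The series flexibility is Σ Lᵢ/(AᵢEᵢ) = 310/(325×68×10³) + 240/(575×33×10³) = 2.668×10⁻⁵ mm/N.
So P = 1.026 / 2.668×10⁻⁵ = 38.47 kN, compressive.
σ_{concrete} = P / A = 38470 / 575 = 66.9 MPa.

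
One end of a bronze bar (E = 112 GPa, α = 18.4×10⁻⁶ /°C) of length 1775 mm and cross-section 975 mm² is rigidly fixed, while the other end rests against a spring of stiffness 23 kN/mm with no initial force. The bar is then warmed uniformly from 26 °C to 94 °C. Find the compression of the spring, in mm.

Free thermal expansion: δ_free = αΔT L = 18.4×10⁻⁶ × 68 × 1775 = 2.221 mm.
Let P be the compressive force at the spring. The bar shortens elastically by PL/(AE) and the spring compresses by P/k; together these equal δ_free.
P [ L/(AE) + 1/k ] = δ_free → P [ 1775/(975×112×10³) + 1/(23×10³) ] = 2.221.
P = 2.221 / 5.973×10⁻⁵ = 37180 N.
Spring compression = P/k = 37180/(23×10³) = 1.617 mm.

δ ≈ 1.62 mm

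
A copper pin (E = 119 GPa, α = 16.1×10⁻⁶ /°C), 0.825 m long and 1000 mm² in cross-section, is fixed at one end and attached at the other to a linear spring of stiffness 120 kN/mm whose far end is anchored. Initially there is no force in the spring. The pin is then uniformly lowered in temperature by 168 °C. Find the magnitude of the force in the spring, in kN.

If the spring were absent the pin would shorten by αΔT L = 16.1×10⁻⁶ × 168 × 825 = 2.231 mm.
With a force P in the spring, the elastic change of the pin is PL/(AE) and that of the spring is P/k; compatibility requires their sum to equal δ_free.
P [ L/(AE) + 1/k ] = δ_free → P [ 825/(1000×119×10³) + 1/(120×10³) ] = 2.231.
P = 2.231 / 1.527×10⁻⁵ = 146200 N.

P ≈ 146 kN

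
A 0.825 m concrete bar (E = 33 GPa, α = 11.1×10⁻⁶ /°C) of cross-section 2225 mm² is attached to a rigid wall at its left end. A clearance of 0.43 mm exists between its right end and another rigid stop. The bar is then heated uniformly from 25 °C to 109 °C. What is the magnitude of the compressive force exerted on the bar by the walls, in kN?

If the wall were absent the bar would grow by αΔT L = 11.1×10⁻⁶ × 84 × 825 = 0.7692 mm.
This exceeds the 0.43 mm gap, so the wall pushes back. The portion of expansion that must be recovered elastically is δ_free − gap = 0.7692 − 0.43 = 0.3392 mm.
So σ = E(δ_free − g)/L = 33×10³ × 0.3392/825 = 13.57 MPa.
P = σA = 13.57 × 2225 = 30.19 kN.

P ≈ 30.2 kN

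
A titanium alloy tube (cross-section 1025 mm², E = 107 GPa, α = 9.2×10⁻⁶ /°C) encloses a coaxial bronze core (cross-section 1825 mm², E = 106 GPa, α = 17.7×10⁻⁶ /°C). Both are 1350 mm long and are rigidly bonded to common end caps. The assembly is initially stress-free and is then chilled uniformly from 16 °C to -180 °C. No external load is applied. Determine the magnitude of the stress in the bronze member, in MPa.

Equilibrium of a rigid end plate with no external load gives equal and opposite internal forces ±P in the two members. Since α_{bronze} > α_{titanium alloy}, cooling drives the bronze into tension and the titanium alloy into compression.
Compatibility of the two members (thermal + elastic change equal): (α₁ − α₂)ΔT = P·[1/(A₁E₁) + 1/(A₂E₂)].
|α₁ − α₂|·ΔT = 8.5×10⁻⁶ × 196 = 0.001666.
1/(A₁E₁) + 1/(A₂E₂) = 1/(1025×107×10³) + 1/(1825×106×10³) = 1.429×10⁻⁸ N⁻¹.
P = 0.001666 / 1.429×10⁻⁸ = 116600 N = 116.6 kN.
σ_{bronze} = P/A₂ = 116600/1825 = 63.89 MPa, tensile.

σ ≈ 63.9 MPa (tensile)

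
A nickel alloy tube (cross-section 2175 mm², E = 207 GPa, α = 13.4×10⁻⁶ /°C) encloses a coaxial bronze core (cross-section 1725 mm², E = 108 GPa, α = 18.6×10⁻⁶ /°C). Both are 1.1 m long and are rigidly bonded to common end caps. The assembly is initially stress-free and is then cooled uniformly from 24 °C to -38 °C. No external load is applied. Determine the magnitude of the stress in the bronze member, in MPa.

σ ≈ 24.6 MPa (tensile)

The bronze has the larger α, so on cooling it would change length more than the nickel alloy if both were free. The rigid plates force a common final length, so the bronze is put into tension and the nickel alloy into compression, with equal and opposite forces P (no external load).
Setting the final lengths equal and cancelling L: (α₁ − α₂)ΔT = P/(A₁E₁) + P/(A₂E₂).
|α₁ − α₂|·ΔT = 5.2×10⁻⁶ × 62 = 0.0003224.
1/(A₁E₁) + 1/(A₂E₂) = 1/(2175×207×10³) + 1/(1725×108×10³) = 7.589×10⁻⁹ N⁻¹.
P = 0.0003224 / 7.589×10⁻⁹ = 42480 N = 42.48 kN.
σ_{bronze} = P/A₂ = 42480/1725 = 24.63 MPa, tensile.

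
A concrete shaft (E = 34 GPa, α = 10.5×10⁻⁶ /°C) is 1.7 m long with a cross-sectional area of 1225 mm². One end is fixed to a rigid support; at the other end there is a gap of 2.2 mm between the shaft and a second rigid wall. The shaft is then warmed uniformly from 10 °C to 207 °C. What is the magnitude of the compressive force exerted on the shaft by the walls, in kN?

Free thermal elongation = αΔT L = 10.5×10⁻⁶ × 197 × 1700 = 3.516 mm.
This exceeds the 2.2 mm gap, so the wall pushes back. The portion of expansion that must be recovered elastically is δ_free − gap = 3.516 − 2.2 = 1.316 mm.
That suppressed elongation corresponds to σ = E·Δ/L = 34×10³ × 1.316/1700 = 26.33 MPa.
Force on the wall = σA = 26.33 × 1225 mm² = 32.25 kN.

P ≈ 32.3 kN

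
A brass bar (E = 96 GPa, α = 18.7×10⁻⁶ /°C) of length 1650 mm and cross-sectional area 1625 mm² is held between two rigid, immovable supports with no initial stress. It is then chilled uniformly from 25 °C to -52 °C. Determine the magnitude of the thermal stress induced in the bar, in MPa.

σ ≈ 138 MPa (tensile)

The supports are rigid, so the total axial strain is zero. The restrained thermal strain is ε = αΔT = 18.7×10⁻⁶ × 77 = 1439.9×10⁻⁶.
Hence σ = E·αΔT = 96×10³ × 1439.9×10⁻⁶ = 138.2 MPa, tensile.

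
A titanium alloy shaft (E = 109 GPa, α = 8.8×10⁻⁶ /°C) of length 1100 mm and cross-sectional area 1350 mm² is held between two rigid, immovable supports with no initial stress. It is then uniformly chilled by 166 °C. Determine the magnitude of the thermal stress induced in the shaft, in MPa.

The supports are rigid, so the total axial strain is zero. The restrained thermal strain is ε = αΔT = 8.8×10⁻⁶ × 166 = 1460.8×10⁻⁶.
Hence σ = E·αΔT = 109×10³ × 1460.8×10⁻⁶ = 159.2 MPa, tensile.

σ ≈ 159 MPa (tensile)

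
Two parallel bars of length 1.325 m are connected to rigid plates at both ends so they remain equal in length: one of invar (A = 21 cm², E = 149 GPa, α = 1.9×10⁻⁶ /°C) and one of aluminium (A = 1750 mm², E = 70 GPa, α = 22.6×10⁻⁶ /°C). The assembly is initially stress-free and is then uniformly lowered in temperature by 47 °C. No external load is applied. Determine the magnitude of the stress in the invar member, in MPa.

σ ≈ 40.8 MPa (compressive)

Equilibrium of a rigid end plate with no external load gives equal and opposite internal forces ±P in the two members. Since α_{aluminium} > α_{invar}, cooling drives the aluminium into tension and the invar into compression.
Compatibility of the two members (thermal + elastic change equal): (α₁ − α₂)ΔT = P·[1/(A₁E₁) + 1/(A₂E₂)].
|α₁ − α₂|·ΔT = 20.7×10⁻⁶ × 47 = 0.0009729.
1/(A₁E₁) + 1/(A₂E₂) = 1/(2100×149×10³) + 1/(1750×70×10³) = 1.136×10⁻⁸ N⁻¹.
P = 0.0009729 / 1.136×10⁻⁸ = 85650 N = 85.65 kN.
σ_{invar} = P/A₁ = 85650/2100 = 40.79 MPa, compressive.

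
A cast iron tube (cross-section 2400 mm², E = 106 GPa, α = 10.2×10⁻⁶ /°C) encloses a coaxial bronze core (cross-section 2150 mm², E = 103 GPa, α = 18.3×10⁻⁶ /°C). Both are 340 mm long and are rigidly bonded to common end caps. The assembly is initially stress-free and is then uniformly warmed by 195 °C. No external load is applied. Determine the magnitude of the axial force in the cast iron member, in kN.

Both members must finish at the same length. With the larger α, the bronze tends to over-expand; the plates restrain it, putting the bronze in compression and the cast iron in tension. With no external load the two internal forces are equal and opposite, magnitude P.
Compatibility of the two members (thermal + elastic change equal): (α₁ − α₂)ΔT = P·[1/(A₁E₁) + 1/(A₂E₂)].
|α₁ − α₂|·ΔT = 8.1×10⁻⁶ × 195 = 0.00158.
1/(A₁E₁) + 1/(A₂E₂) = 1/(2400×106×10³) + 1/(2150×103×10³) = 8.447×10⁻⁹ N⁻¹.
P = 0.00158 / 8.447×10⁻⁹ = 187000 N = 187 kN.

P ≈ 187 kN (tensile in the cast iron)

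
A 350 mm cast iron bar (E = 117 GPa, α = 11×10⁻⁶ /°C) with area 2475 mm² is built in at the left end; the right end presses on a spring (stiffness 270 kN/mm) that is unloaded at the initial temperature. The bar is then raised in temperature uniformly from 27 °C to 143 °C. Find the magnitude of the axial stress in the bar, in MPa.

σ ≈ 36.7 MPa (compressive)

The unrestrained thermal change is αΔT L = 11×10⁻⁶ × 116 × 350 = 0.4466 mm.
Let P be the compressive force at the spring. The bar shortens elastically by PL/(AE) and the spring compresses by P/k; together these equal δ_free.
P [ L/(AE) + 1/k ] = δ_free → P [ 350/(2475×117×10³) + 1/(270×10³) ] = 0.4466.
P = 0.4466 / 4.912×10⁻⁶ = 90910 N.
σ = P/A = 90910/2475 = 36.73 MPa.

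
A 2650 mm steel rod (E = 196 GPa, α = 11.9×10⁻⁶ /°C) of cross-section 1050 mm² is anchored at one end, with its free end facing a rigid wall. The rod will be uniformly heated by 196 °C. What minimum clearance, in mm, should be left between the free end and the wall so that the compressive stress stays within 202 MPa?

g ≈ 3.45 mm

With no wall the rod would lengthen by αΔT L = 11.9×10⁻⁶ × 196 × 2650 = 6.181 mm.
At the allowable stress the elastic shortening the wall may impose is σL/E = 202 × 2650 / (196×10³) = 2.731 mm.
The gap must absorb the remainder: g_min = 6.181 − 2.731 = 3.45 mm.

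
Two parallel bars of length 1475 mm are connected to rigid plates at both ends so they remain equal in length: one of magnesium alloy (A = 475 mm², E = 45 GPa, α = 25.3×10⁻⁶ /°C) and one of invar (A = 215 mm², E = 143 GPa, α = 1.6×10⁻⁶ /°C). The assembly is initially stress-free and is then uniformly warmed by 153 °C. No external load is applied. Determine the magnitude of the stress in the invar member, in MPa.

σ ≈ 213 MPa (tensile)

Both members must finish at the same length. With the larger α, the magnesium alloy tends to over-expand; the plates restrain it, putting the magnesium alloy in compression and the invar in tension. With no external load the two internal forces are equal and opposite, magnitude P.
Compatibility of the two members (thermal + elastic change equal): (α₁ − α₂)ΔT = P·[1/(A₁E₁) + 1/(A₂E₂)].
|α₁ − α₂|·ΔT = 23.7×10⁻⁶ × 153 = 0.003626.
1/(A₁E₁) + 1/(A₂E₂) = 1/(475×45×10³) + 1/(215×143×10³) = 7.931×10⁻⁸ N⁻¹.
P = 0.003626 / 7.931×10⁻⁸ = 45720 N = 45.72 kN.
σ_{invar} = P/A₂ = 45720/215 = 212.7 MPa, tensile.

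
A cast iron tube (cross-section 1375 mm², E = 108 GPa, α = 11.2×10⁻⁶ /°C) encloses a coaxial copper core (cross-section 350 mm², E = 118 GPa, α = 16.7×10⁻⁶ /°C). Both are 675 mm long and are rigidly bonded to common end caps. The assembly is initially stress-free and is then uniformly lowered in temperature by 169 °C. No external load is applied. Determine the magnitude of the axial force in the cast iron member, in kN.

P ≈ 30 kN (compressive in the cast iron)

Both members must finish at the same length. With the larger α, the copper tends to over-contract; the plates restrain it, putting the copper in tension and the cast iron in compression. With no external load the two internal forces are equal and opposite, magnitude P.
Equating the net (thermal + elastic) strains gives |α₁ − α₂|·ΔT = P·[1/(A₁E₁) + 1/(A₂E₂)].
|α₁ − α₂|·ΔT = 5.5×10⁻⁶ × 169 = 0.0009295.
1/(A₁E₁) + 1/(A₂E₂) = 1/(1375×108×10³) + 1/(350×118×10³) = 3.095×10⁻⁸ N⁻¹.
So P = 0.0009295 / 3.095×10⁻⁸ = 30.04 kN.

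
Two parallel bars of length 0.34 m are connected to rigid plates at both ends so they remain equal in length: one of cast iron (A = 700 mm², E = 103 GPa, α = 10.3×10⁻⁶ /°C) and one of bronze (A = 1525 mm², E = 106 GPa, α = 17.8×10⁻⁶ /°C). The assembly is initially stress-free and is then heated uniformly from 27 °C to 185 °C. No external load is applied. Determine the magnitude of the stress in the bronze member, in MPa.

Equilibrium of a rigid end plate with no external load gives equal and opposite internal forces ±P in the two members. Since α_{bronze} > α_{cast iron}, heating drives the bronze into compression and the cast iron into tension.
Equating the net (thermal + elastic) strains gives |α₁ − α₂|·ΔT = P·[1/(A₁E₁) + 1/(A₂E₂)].
|α₁ − α₂|·ΔT = 7.5×10⁻⁶ × 158 = 0.001185.
1/(A₁E₁) + 1/(A₂E₂) = 1/(700×103×10³) + 1/(1525×106×10³) = 2.006×10⁻⁸ N⁻¹.
So P = 0.001185 / 2.006×10⁻⁸ = 59.09 kN.
σ_{bronze} = P/A₂ = 59090/1525 = 38.74 MPa, compressive.

σ ≈ 38.7 MPa (compressive)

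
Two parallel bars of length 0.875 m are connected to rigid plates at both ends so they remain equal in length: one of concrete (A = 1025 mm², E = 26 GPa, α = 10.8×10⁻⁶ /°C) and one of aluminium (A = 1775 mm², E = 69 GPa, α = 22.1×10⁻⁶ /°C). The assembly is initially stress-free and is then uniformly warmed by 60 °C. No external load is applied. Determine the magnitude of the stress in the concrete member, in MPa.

σ ≈ 14.5 MPa (tensile)

Both members must finish at the same length. With the larger α, the aluminium tends to over-expand; the plates restrain it, putting the aluminium in compression and the concrete in tension. With no external load the two internal forces are equal and opposite, magnitude P.
Setting the final lengths equal and cancelling L: (α₁ − α₂)ΔT = P/(A₁E₁) + P/(A₂E₂).
|α₁ − α₂|·ΔT = 11.3×10⁻⁶ × 60 = 0.000678.
1/(A₁E₁) + 1/(A₂E₂) = 1/(1025×26×10³) + 1/(1775×69×10³) = 4.569×10⁻⁸ N⁻¹.
P = 0.000678 / 4.569×10⁻⁸ = 14840 N = 14.84 kN.
σ_{concrete} = P/A₁ = 14840/1025 = 14.48 MPa, tensile.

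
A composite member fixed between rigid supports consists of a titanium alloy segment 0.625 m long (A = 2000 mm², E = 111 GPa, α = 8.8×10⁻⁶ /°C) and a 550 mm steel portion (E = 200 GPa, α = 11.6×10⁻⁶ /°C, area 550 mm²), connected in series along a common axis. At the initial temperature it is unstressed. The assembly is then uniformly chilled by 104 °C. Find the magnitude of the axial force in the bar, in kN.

P ≈ 158 kN (tensile)

Free thermal contraction of the whole bar: Σ αᵢΔT Lᵢ = 8.8×10⁻⁶×104×625 + 11.6×10⁻⁶×104×550 = 1.236 mm.
Since the ends are fixed, an axial force P builds up, equal in every segment, with P · Σ Lᵢ/(AᵢEᵢ) = δ_free.
Σ Lᵢ/(AᵢEᵢ) = 625/(2000×111×10³) + 550/(550×200×10³) = 7.815×10⁻⁶ mm/N.
Hence P = δ_free / Σ(L/AE) = 1.236/7.815×10⁻⁶ = 158.1 kN (tensile).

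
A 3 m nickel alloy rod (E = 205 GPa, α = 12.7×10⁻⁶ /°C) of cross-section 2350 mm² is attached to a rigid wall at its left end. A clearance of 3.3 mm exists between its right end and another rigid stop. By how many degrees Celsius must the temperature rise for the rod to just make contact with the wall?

ΔT ≈ 86.6 °C

Contact occurs when the free expansion equals the gap: αΔT L = 3.3 mm.
So ΔT = g/(αL) = 3.3/(12.7×10⁻⁶ × 3000) = 86.61 °C.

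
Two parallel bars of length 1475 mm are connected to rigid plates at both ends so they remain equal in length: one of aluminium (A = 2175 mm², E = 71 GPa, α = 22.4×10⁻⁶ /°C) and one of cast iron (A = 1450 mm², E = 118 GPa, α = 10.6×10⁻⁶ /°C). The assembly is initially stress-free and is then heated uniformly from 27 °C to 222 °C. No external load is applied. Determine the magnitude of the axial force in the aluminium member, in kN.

Both members must finish at the same length. With the larger α, the aluminium tends to over-expand; the plates restrain it, putting the aluminium in compression and the cast iron in tension. With no external load the two internal forces are equal and opposite, magnitude P.
Equating the net (thermal + elastic) strains gives |α₁ − α₂|·ΔT = P·[1/(A₁E₁) + 1/(A₂E₂)].
|α₁ − α₂|·ΔT = 11.8×10⁻⁶ × 195 = 0.002301.
1/(A₁E₁) + 1/(A₂E₂) = 1/(2175×71×10³) + 1/(1450×118×10³) = 1.232×10⁻⁸ N⁻¹.
P = 0.002301 / 1.232×10⁻⁸ = 186800 N = 186.8 kN.

P ≈ 187 kN (compressive in the aluminium)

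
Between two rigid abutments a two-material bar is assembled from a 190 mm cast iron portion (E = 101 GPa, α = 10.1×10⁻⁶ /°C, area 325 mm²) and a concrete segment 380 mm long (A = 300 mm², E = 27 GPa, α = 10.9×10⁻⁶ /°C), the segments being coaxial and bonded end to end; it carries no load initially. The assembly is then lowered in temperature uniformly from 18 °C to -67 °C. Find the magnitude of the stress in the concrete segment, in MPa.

σ ≈ 32.6 MPa (tensile)

If the supports were absent, the total length change would be Σ αᵢΔT Lᵢ = 10.1×10⁻⁶×85×190 + 10.9×10⁻⁶×85×380 = 0.5152 mm.
Since the ends are fixed, an axial force P builds up, equal in every segment, with P · Σ Lᵢ/(AᵢEᵢ) = δ_free.
Σ Lᵢ/(AᵢEᵢ) = 190/(325×101×10³) + 380/(300×27×10³) = 5.27×10⁻⁵ mm/N.
Hence P = δ_free / Σ(L/AE) = 0.5152/5.27×10⁻⁵ = 9.775 kN (tensile).
σ_{concrete} = P / A = 9775 / 300 = 32.58 MPa.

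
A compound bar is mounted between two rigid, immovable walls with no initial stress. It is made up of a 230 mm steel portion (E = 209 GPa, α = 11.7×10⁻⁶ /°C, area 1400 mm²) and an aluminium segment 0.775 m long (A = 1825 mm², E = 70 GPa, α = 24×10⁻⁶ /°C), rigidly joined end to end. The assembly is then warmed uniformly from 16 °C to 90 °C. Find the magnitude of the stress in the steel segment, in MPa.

σ ≈ 164 MPa (compressive)

With the walls removed the bar would change length by δ_free = Σ αᵢΔT Lᵢ = 11.7×10⁻⁶×74×230 + 24×10⁻⁶×74×775 = 1.576 mm.
Since the ends are fixed, an axial force P builds up, equal in every segment, with P · Σ Lᵢ/(AᵢEᵢ) = δ_free.
Σ Lᵢ/(AᵢEᵢ) = 230/(1400×209×10³) + 775/(1825×70×10³) = 6.853×10⁻⁶ mm/N.
P = 1.576 / 6.853×10⁻⁶ = 229900 N = 229.9 kN, compressive.
σ_{steel} = P / A = 229900 / 1400 = 164.2 MPa.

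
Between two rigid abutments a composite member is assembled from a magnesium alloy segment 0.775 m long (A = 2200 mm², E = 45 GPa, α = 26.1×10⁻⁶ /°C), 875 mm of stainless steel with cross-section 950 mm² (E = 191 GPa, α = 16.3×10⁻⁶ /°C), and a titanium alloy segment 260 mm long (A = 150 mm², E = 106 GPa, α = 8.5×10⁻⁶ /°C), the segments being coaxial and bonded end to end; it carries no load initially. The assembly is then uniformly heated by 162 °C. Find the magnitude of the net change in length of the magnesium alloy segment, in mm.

With the walls removed the bar would change length by δ_free = Σ αᵢΔT Lᵢ = 26.1×10⁻⁶×162×775 + 16.3×10⁻⁶×162×875 + 8.5×10⁻⁶×162×260 = 5.945 mm.
The walls prevent any net length change, so an axial force P (same in every segment) develops. Compatibility: P · Σ Lᵢ/(AᵢEᵢ) = δ_free.
Σ Lᵢ/(AᵢEᵢ) = 775/(2200×45×10³) + 875/(950×191×10³) + 260/(150×106×10³) = 2.9×10⁻⁵ mm/N.
Hence P = δ_free / Σ(L/AE) = 5.945/2.9×10⁻⁵ = 205 kN (compressive).
For the magnesium alloy segment, free thermal change = 26.1×10⁻⁶×162×775 = 3.277 mm and elastic change from P = 205000×775/(2200×45×10³) = 1.605 mm; these oppose, so the net change is 1.67 mm (segment lengthens).

|ΔL| ≈ 1.67 mm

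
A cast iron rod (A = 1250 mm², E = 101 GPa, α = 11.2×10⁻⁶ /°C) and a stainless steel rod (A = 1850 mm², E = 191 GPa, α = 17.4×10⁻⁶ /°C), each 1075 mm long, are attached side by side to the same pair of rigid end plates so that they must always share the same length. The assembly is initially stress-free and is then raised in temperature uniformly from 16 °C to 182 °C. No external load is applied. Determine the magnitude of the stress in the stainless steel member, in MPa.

Equilibrium of a rigid end plate with no external load gives equal and opposite internal forces ±P in the two members. Since α_{stainless steel} > α_{cast iron}, heating drives the stainless steel into compression and the cast iron into tension.
Compatibility of the two members (thermal + elastic change equal): (α₁ − α₂)ΔT = P·[1/(A₁E₁) + 1/(A₂E₂)].
|α₁ − α₂|·ΔT = 6.2×10⁻⁶ × 166 = 0.001029.
1/(A₁E₁) + 1/(A₂E₂) = 1/(1250×101×10³) + 1/(1850×191×10³) = 1.075×10⁻⁸ N⁻¹.
So P = 0.001029 / 1.075×10⁻⁸ = 95.73 kN.
σ_{stainless steel} = P/A₂ = 95730/1850 = 51.75 MPa, compressive.

σ ≈ 51.7 MPa (compressive)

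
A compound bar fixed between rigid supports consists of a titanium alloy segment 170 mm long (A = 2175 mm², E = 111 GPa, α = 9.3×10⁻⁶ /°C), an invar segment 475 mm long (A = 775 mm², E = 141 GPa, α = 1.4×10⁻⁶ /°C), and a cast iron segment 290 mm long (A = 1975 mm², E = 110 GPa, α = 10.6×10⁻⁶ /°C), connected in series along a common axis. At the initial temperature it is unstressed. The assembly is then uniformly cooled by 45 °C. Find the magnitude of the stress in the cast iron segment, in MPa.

σ ≈ 19 MPa (tensile)

With the walls removed the bar would change length by δ_free = Σ αᵢΔT Lᵢ = 9.3×10⁻⁶×45×170 + 1.4×10⁻⁶×45×475 + 10.6×10⁻⁶×45×290 = 0.2394 mm.
Since the ends are fixed, an axial force P builds up, equal in every segment, with P · Σ Lᵢ/(AᵢEᵢ) = δ_free.
The series flexibility is Σ Lᵢ/(AᵢEᵢ) = 170/(2175×111×10³) + 475/(775×141×10³) + 290/(1975×110×10³) = 6.386×10⁻⁶ mm/N.
Hence P = δ_free / Σ(L/AE) = 0.2394/6.386×10⁻⁶ = 37.49 kN (tensile).
σ_{cast iron} = P / A = 37490 / 1975 = 18.98 MPa.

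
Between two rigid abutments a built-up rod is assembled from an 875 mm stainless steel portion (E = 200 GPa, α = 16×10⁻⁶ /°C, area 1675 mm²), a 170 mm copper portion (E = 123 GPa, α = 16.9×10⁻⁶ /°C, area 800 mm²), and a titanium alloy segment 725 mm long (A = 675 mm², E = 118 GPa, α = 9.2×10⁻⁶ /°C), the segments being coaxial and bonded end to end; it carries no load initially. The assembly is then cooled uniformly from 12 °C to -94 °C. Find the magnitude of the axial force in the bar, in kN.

With the walls removed the bar would change length by δ_free = Σ αᵢΔT Lᵢ = 16×10⁻⁶×106×875 + 16.9×10⁻⁶×106×170 + 9.2×10⁻⁶×106×725 = 2.496 mm.
The rigid supports impose zero overall length change; the single axial force P common to all segments must satisfy P Σ Lᵢ/(AᵢEᵢ) = δ_free.
The series flexibility is Σ Lᵢ/(AᵢEᵢ) = 875/(1675×200×10³) + 170/(800×123×10³) + 725/(675×118×10³) = 1.344×10⁻⁵ mm/N.
So P = 2.496 / 1.344×10⁻⁵ = 185.7 kN, tensile.

P ≈ 186 kN (tensile)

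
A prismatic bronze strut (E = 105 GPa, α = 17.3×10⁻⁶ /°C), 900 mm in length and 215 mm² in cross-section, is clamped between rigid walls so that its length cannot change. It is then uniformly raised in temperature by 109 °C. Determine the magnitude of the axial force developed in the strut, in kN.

P ≈ 42.6 kN (compressive)

Full restraint means ε = 0, so the stress is σ = EαΔT = 105×10³ × 17.3×10⁻⁶ × 109 = 198 MPa.
P = AEαΔT = 215 × 105×10³ × 17.3×10⁻⁶ × 109 = 42.57 kN (compressive).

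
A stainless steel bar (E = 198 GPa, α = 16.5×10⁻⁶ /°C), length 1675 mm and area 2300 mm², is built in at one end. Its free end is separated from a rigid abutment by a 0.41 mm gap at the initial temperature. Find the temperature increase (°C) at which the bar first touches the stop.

ΔT ≈ 14.8 °C

The gap closes when αΔT L = 0.41 mm, since the bar is still unstressed at that instant.
ΔT = 0.41 / (16.5×10⁻⁶ × 1675) = 14.83 °C.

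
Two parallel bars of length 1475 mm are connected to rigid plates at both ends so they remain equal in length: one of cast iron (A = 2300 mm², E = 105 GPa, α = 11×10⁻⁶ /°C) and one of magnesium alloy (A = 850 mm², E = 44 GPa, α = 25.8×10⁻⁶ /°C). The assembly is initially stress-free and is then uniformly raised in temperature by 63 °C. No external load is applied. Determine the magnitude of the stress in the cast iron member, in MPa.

The magnesium alloy has the larger α, so on heating it would change length more than the cast iron if both were free. The rigid plates force a common final length, so the magnesium alloy is put into compression and the cast iron into tension, with equal and opposite forces P (no external load).
Compatibility of the two members (thermal + elastic change equal): (α₁ − α₂)ΔT = P·[1/(A₁E₁) + 1/(A₂E₂)].
|α₁ − α₂|·ΔT = 14.8×10⁻⁶ × 63 = 0.0009324.
1/(A₁E₁) + 1/(A₂E₂) = 1/(2300×105×10³) + 1/(850×44×10³) = 3.088×10⁻⁸ N⁻¹.
So P = 0.0009324 / 3.088×10⁻⁸ = 30.2 kN.
σ_{cast iron} = P/A₁ = 30200/2300 = 13.13 MPa, tensile.

σ ≈ 13.1 MPa (tensile)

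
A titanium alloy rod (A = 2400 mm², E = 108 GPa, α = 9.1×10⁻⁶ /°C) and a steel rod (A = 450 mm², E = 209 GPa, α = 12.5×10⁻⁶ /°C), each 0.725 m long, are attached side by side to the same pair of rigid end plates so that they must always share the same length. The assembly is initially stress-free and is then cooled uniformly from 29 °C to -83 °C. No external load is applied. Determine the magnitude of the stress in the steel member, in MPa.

Both members must finish at the same length. With the larger α, the steel tends to over-contract; the plates restrain it, putting the steel in tension and the titanium alloy in compression. With no external load the two internal forces are equal and opposite, magnitude P.
Compatibility of the two members (thermal + elastic change equal): (α₁ − α₂)ΔT = P·[1/(A₁E₁) + 1/(A₂E₂)].
|α₁ − α₂|·ΔT = 3.4×10⁻⁶ × 112 = 0.0003808.
1/(A₁E₁) + 1/(A₂E₂) = 1/(2400×108×10³) + 1/(450×209×10³) = 1.449×10⁻⁸ N⁻¹.
So P = 0.0003808 / 1.449×10⁻⁸ = 26.28 kN.
σ_{steel} = P/A₂ = 26280/450 = 58.4 MPa, tensile.

σ ≈ 58.4 MPa (tensile)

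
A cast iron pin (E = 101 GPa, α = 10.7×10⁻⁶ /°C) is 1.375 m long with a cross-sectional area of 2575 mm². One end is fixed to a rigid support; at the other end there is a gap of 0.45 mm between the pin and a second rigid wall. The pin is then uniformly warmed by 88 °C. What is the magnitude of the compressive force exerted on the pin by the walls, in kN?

P ≈ 160 kN

Free thermal elongation = αΔT L = 10.7×10⁻⁶ × 88 × 1375 = 1.295 mm.
This exceeds the 0.45 mm gap, so the wall pushes back. The portion of expansion that must be recovered elastically is δ_free − gap = 1.295 − 0.45 = 0.8447 mm.
So σ = E(δ_free − g)/L = 101×10³ × 0.8447/1375 = 62.05 MPa.
Force on the wall = σA = 62.05 × 2575 mm² = 159.8 kN.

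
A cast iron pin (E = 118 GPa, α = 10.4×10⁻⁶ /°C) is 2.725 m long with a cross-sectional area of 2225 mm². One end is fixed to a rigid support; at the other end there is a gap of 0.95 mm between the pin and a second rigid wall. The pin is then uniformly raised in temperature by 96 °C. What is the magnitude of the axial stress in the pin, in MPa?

Unrestrained expansion: δ_free = αΔT L = 10.4×10⁻⁶ × 96 × 2725 = 2.721 mm.
This exceeds the 0.95 mm gap, so the wall pushes back. The portion of expansion that must be recovered elastically is δ_free − gap = 2.721 − 0.95 = 1.771 mm.
So σ = E(δ_free − g)/L = 118×10³ × 1.771/2725 = 76.67 MPa.

σ ≈ 76.7 MPa (compressive)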